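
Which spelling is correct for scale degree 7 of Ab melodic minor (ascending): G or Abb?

Each scale degree takes a distinct letter name. Degree 7 of a scale on A must use the letter G.
G and Abb are enharmonically the same pitch, but only G uses the letter G, so it is the correct spelling here.

G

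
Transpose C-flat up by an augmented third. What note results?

E

C up a major third is E, so the target letter is E.
From Cb, an augmented third is 5 semitones up: E.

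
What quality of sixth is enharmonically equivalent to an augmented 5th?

An augmented fifth spans 8 semitones.
A sixth spanning 8 semitones is minor (the major sixth is 9).

minor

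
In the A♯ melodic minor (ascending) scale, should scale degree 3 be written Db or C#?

Each scale degree takes a distinct letter name. Degree 3 of a scale on A must use the letter C.
C# and Db are enharmonically the same pitch, but only C# uses the letter C, so it is the correct spelling here.

C#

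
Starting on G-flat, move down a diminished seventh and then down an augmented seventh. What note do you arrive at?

Bbb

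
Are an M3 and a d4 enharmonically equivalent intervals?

A major third spans 4 semitones; a diminished fourth spans 4.
They are enharmonically equivalent.

Yes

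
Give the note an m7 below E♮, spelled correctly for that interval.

A seventh below E lands on the letter F.
A minor seventh spans 10 semitones, so E moves to pitch class 6. On the letter F that is F#.

F#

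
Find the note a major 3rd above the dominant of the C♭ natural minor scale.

Bb

The dominant of Cb natural minor is Gb.
A major third (4 semitones) above Gb lands on the letter B, giving Bb.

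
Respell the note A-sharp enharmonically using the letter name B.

Bb

Plain B sits 1 semitone above A#, so on the letter B the same pitch needs a flat: Bb.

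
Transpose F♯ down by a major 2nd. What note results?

E

A second below F lands on the letter E.
A major second spans 2 semitones, so F# moves to pitch class 4. On the letter E that is E.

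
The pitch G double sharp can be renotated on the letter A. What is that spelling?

A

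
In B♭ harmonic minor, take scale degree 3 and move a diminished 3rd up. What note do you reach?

Scale degree 3 of Bb harmonic minor is Db.
A diminished third (2 semitones) above Db lands on the letter F, giving Fbb.

Fbb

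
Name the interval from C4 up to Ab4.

minor sixth

The letter names run C→A, a span of 5 letter steps, so the interval is some kind of sixth.
C to Ab is 8 semitones. A major sixth is 9, so 8 makes it minor.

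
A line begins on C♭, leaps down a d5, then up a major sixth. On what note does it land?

A diminished fifth down from Cb is F (letter F, 6 semitones down).
A major sixth up from F is D (letter D, 9 semitones up).

D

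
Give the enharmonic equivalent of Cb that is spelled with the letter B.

Cb is pitch class 11. The letter B alone is pitch class 11.
Pitch class 11 on B needs no accidental: B.

B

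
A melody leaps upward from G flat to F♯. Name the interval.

augmented seventh

Counting letters G–A–B–C–D–E–F gives a seventh.
Gb→F# = 12 semitones, 1 wider than the major seventh (11), so augmented.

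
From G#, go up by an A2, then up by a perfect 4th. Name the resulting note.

An augmented second up from G# is A## (letter A, 3 semitones up).
A perfect fourth up from A## is D## (letter D, 5 semitones up).

D##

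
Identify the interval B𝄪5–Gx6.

minor sixth

Counting letters B–C–D–E–F–G gives a sixth.
B##→G## = 8 semitones, 1 narrower than the major sixth (9), so minor.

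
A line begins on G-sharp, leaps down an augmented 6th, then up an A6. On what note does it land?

G#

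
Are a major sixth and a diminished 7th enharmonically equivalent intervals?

A major sixth spans 9 semitones; a diminished seventh spans 9.
They are enharmonically equivalent.

Yes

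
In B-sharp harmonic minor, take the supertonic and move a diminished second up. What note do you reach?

The supertonic of B# harmonic minor is C##.
A diminished second (0 semitones) above C## lands on the letter D, giving D.

D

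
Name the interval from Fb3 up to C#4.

The letter names run F→C, a span of 4 letter steps, so the interval is some kind of fifth.
Fb to C# is 9 semitones. A perfect fifth is 7, so 9 makes it doubly augmented.

doubly augmented fifth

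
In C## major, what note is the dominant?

Degree 5 takes the letter 4 steps above C, which is G.
In major, degree 5 sits 7 semitones above the tonic. C## + 7 semitones is pitch class 9, spelled on G as G##.

G##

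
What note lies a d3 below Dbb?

Bb

D down a major third is Bb, so the target letter is B.
From Dbb, a diminished third is 2 semitones down: Bb.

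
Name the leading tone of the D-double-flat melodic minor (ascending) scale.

Degree 7 takes the letter 6 steps above D, which is C.
In melodic minor (ascending), degree 7 sits 11 semitones above the tonic. Dbb + 11 semitones is pitch class 11, spelled on C as Cb.

Cb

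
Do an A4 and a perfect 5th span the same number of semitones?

No

An augmented fourth spans 6 semitones; a perfect fifth spans 7.
The spans differ, so they are not enharmonic equivalents.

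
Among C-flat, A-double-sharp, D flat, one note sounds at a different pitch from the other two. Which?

In 12-tone equal temperament, enharmonic equivalents share a pitch class. Cb is pitch class 11; A## is pitch class 11; Db is pitch class 1.
Cb and A## share pitch class 11, while Db is pitch class 1.

Db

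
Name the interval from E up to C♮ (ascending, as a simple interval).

Counting letters E–F–G–A–B–C gives a sixth.
E→C = 8 semitones, 1 narrower than the major sixth (9), so minor.

minor sixth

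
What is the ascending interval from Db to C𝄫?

diminished seventh

The letter names run D→C, a span of 6 letter steps, so the interval is some kind of seventh.
Db to Cbb is 9 semitones. A major seventh is 11, so 9 makes it diminished.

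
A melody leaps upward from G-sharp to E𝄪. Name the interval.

augmented sixth

Counting letters G–A–B–C–D–E gives a sixth.
G#→E## = 10 semitones, 1 wider than the major sixth (9), so augmented.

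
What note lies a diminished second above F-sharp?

Gb

F up a major second is G, so the target letter is G.
From F#, a diminished second is 0 semitones up: Gb.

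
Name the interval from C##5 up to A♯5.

minor sixth

Counting letters C–D–E–F–G–A gives a sixth.
C##→A# = 8 semitones, 1 narrower than the major sixth (9), so minor.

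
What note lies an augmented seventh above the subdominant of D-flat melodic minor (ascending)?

The subdominant of Db melodic minor (ascending) is Gb.
An augmented seventh (12 semitones) above Gb lands on the letter F, giving F#.

F#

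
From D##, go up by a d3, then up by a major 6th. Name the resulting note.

A diminished third up from D## is F# (letter F, 2 semitones up).
A major sixth up from F# is D# (letter D, 9 semitones up).

D#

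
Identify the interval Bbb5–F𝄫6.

diminished fifth

The letter names run B→F, a span of 4 letter steps, so the interval is some kind of fifth.
Bbb to Fbb is 6 semitones. A perfect fifth is 7, so 6 makes it diminished.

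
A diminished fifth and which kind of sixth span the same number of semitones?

doubly diminished

A diminished fifth spans 6 semitones.
A sixth spanning 6 semitones is doubly diminished (the major sixth is 9).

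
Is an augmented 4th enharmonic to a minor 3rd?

No

An augmented fourth spans 6 semitones; a minor third spans 3.
The spans differ, so they are not enharmonic equivalents.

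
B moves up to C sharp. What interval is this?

major second

Counting letters B–C gives a second.
B→C# = 2 semitones, exactly the major second.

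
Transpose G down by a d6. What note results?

G down a major sixth is Bb, so the target letter is B.
From G, a diminished sixth is 7 semitones down: B#.

B#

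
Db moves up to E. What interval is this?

Counting letters D–E gives a second.
Db→E = 3 semitones, 1 wider than the major second (2), so augmented.

augmented second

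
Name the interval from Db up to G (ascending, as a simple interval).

augmented fourth

The letter names run D→G, a span of 3 letter steps, so the interval is some kind of fourth.
Db to G is 6 semitones. A perfect fourth is 5, so 6 makes it augmented.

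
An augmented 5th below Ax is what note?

D#

A down a perfect fifth is D, so the target letter is D.
From A##, an augmented fifth is 8 semitones down: D#.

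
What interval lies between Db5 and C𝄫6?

The letter names run D→C, a span of 6 letter steps, so the interval is some kind of seventh.
Db to Cbb is 9 semitones. A major seventh is 11, so 9 makes it diminished.

diminished seventh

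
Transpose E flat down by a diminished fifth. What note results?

E down a perfect fifth is A, so the target letter is A.
From Eb, a diminished fifth is 6 semitones down: A.

A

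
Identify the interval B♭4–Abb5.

The letter names run B→A, a span of 6 letter steps, so the interval is some kind of seventh.
Bb to Abb is 9 semitones. A major seventh is 11, so 9 makes it diminished.

diminished seventh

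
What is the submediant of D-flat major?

Bb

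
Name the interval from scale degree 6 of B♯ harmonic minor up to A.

minor second

Scale degree 6 of B# harmonic minor is G#.
G# up to A: letters G→A make it a second; 1 semitone makes it minor.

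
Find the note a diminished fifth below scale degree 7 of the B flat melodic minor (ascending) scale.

D#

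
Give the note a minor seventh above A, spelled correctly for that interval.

G

A up a major seventh is G#, so the target letter is G.
From A, a minor seventh is 10 semitones up: G.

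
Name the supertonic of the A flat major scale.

Bb

The Ab major scale runs Ab Bb C Db Eb F G.
Degree 2 is Bb.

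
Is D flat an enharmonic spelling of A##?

Two spellings are enharmonically equivalent only if they share a pitch class.
Here Db → 1, A## → 11; 1 ≠ 11, so they are not.

No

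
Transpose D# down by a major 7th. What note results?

E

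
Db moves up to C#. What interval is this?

augmented seventh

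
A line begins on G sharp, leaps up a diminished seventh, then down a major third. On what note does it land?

Db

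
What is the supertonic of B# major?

C##

The B# major scale runs B# C## D## E# F## G## A##.
Degree 2 is C##.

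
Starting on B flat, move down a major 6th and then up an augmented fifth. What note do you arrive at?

A major sixth down from Bb is Db (letter D, 9 semitones down).
An augmented fifth up from Db is A (letter A, 8 semitones up).

A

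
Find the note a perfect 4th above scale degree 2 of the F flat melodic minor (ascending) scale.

Cb

Scale degree 2 of Fb melodic minor (ascending) is Gb.
A perfect fourth (5 semitones) above Gb lands on the letter C, giving Cb.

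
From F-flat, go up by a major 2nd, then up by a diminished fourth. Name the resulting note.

A major second up from Fb is Gb (letter G, 2 semitones up).
A diminished fourth up from Gb is Cbb (letter C, 4 semitones up).

Cbb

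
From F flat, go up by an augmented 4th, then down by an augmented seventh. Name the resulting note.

An augmented fourth up from Fb is Bb (letter B, 6 semitones up).
An augmented seventh down from Bb is Cbb (letter C, 12 semitones down).

Cbb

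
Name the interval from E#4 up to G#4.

minor third

Counting letters E–F–G gives a third.
E#→G# = 3 semitones, 1 narrower than the major third (4), so minor.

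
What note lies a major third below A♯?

A down a major third is F, so the target letter is F.
From A#, a major third is 4 semitones down: F#.

F#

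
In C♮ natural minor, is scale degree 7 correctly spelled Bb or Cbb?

Each scale degree takes a distinct letter name. Degree 7 of a scale on C must use the letter B.
Bb and Cbb are enharmonically the same pitch, but only Bb uses the letter B, so it is the correct spelling here.

Bb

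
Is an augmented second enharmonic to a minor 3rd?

Yes

An augmented second spans 3 semitones; a minor third spans 3.
They are enharmonically equivalent.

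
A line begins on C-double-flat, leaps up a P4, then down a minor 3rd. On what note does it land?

Dbb

A perfect fourth up from Cbb is Fbb (letter F, 5 semitones up).
A minor third down from Fbb is Dbb (letter D, 3 semitones down).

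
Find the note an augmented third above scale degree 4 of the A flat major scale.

Scale degree 4 of Ab major is Db.
An augmented third (5 semitones) above Db lands on the letter F, giving F#.

F#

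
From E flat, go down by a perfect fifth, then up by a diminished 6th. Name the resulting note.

Fbb

A perfect fifth down from Eb is Ab (letter A, 7 semitones down).
A diminished sixth up from Ab is Fbb (letter F, 7 semitones up).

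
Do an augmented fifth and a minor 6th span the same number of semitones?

An augmented fifth spans 8 semitones; a minor sixth spans 8.
They are enharmonically equivalent.

Yes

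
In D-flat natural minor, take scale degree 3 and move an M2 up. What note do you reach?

Gb

Scale degree 3 of Db natural minor is Fb.
A major second (2 semitones) above Fb lands on the letter G, giving Gb.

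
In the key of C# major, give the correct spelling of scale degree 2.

Degree 2 takes the letter 1 step above C, which is D.
In major, degree 2 sits 2 semitones above the tonic. C# + 2 semitones is pitch class 3, spelled on D as D#.

D#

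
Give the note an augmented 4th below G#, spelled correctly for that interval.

D

A fourth below G lands on the letter D.
An augmented fourth spans 6 semitones, so G# moves to pitch class 2. On the letter D that is D.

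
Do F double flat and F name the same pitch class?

Fbb is pitch class 3; F is pitch class 5.
The pitch classes differ (3 vs. 5), so they are not enharmonic equivalents.

No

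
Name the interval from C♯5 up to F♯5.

The letter names run C→F, a span of 3 letter steps, so the interval is some kind of fourth.
C# to F# is 5 semitones. A perfect fourth is 5, so 5 makes it perfect.

perfect fourth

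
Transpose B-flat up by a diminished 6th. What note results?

Gbb

B up a major sixth is G#, so the target letter is G.
From Bb, a diminished sixth is 7 semitones up: Gbb.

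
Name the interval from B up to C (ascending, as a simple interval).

minor second

The letter names run B→C, a span of 1 letter step, so the interval is some kind of second.
B to C is 1 semitone. A major second is 2, so 1 makes it minor.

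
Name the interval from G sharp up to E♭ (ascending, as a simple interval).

diminished sixth

Counting letters G–A–B–C–D–E gives a sixth.
G#→Eb = 7 semitones, 2 narrower than the major sixth (9), so diminished.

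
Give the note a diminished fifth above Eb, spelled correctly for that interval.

A fifth above E lands on the letter B.
A diminished fifth spans 6 semitones, so Eb moves to pitch class 9. On the letter B that is Bbb.

Bbb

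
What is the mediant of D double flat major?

Fb

The Dbb major scale runs Dbb Ebb Fb Gbb Abb Bbb Cb.
Degree 3 is Fb.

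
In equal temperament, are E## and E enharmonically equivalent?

No

Two spellings are enharmonically equivalent only if they share a pitch class.
Here E## → 6, E → 4; 4 ≠ 6, so they are not.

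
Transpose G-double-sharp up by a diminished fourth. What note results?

C#

A fourth above G lands on the letter C.
A diminished fourth spans 4 semitones, so G## moves to pitch class 1. On the letter C that is C#.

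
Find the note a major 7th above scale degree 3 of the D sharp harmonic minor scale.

Scale degree 3 of D# harmonic minor is F#.
A major seventh (11 semitones) above F# lands on the letter E, giving E#.

E#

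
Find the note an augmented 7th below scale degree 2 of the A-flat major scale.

Cbb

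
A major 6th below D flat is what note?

D down a major sixth is F, so the target letter is F.
From Db, a major sixth is 9 semitones down: Fb.

Fb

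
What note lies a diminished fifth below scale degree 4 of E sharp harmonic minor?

D##

Scale degree 4 of E# harmonic minor is A#.
A diminished fifth (6 semitones) below A# lands on the letter D, giving D##.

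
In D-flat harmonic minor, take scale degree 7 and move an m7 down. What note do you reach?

D

Scale degree 7 of Db harmonic minor is C.
A minor seventh (10 semitones) below C lands on the letter D, giving D.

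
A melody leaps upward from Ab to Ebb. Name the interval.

Counting letters A–B–C–D–E gives a fifth.
Ab→Ebb = 6 semitones, 1 narrower than the perfect fifth (7), so diminished.

diminished fifth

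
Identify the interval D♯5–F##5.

major third

Counting letters D–E–F gives a third.
D#→F## = 4 semitones, exactly the major third.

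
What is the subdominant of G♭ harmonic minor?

Degree 4 takes the letter 3 steps above G, which is C.
In harmonic minor, degree 4 sits 5 semitones above the tonic. Gb + 5 semitones is pitch class 11, spelled on C as Cb.

Cb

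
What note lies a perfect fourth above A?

D

A up a perfect fourth is D, so the target letter is D.
From A, a perfect fourth is 5 semitones up: D.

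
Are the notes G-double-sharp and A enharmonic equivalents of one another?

Yes

G## = pitch class 9 and A = pitch class 9 — the same pitch class, so they are enharmonic equivalents.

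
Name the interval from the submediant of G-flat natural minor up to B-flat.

The submediant of Gb natural minor is Ebb.
Ebb up to Bb: letters E→B make it a fifth; 8 semitones makes it augmented.

augmented fifth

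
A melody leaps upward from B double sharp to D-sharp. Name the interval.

The letter names run B→D, a span of 2 letter steps, so the interval is some kind of third.
B## to D# is 2 semitones. A major third is 4, so 2 makes it diminished.

diminished third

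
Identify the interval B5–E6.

perfect fourth

Counting letters B–C–D–E gives a fourth.
B→E = 5 semitones, exactly the perfect fourth.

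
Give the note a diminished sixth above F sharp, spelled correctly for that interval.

Db

A sixth above F lands on the letter D.
A diminished sixth spans 7 semitones, so F# moves to pitch class 1. On the letter D that is Db.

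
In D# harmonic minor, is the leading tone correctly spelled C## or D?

C##

Each scale degree takes a distinct letter name. Degree 7 of a scale on D must use the letter C.
C## and D are enharmonically the same pitch, but only C## uses the letter C, so it is the correct spelling here.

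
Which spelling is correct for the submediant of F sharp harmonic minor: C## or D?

D

Each scale degree takes a distinct letter name. Degree 6 of a scale on F must use the letter D.
D and C## are enharmonically the same pitch, but only D uses the letter D, so it is the correct spelling here.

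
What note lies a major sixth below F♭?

A sixth below F lands on the letter A.
A major sixth spans 9 semitones, so Fb moves to pitch class 7. On the letter A that is Abb.

Abb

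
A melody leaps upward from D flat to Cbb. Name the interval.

diminished seventh

Counting letters D–E–F–G–A–B–C gives a seventh.
Db→Cbb = 9 semitones, 2 narrower than the major seventh (11), so diminished.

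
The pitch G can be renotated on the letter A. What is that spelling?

Plain A sits 2 semitones above G, so on the letter A the same pitch needs a double flat: Abb.

Abb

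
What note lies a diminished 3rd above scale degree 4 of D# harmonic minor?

Scale degree 4 of D# harmonic minor is G#.
A diminished third (2 semitones) above G# lands on the letter B, giving Bb.

Bb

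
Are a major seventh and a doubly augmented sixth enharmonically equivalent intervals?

A major seventh spans 11 semitones; a doubly augmented sixth spans 11.
They are enharmonically equivalent.

Yes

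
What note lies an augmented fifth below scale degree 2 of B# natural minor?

F#

Scale degree 2 of B# natural minor is C##.
An augmented fifth (8 semitones) below C## lands on the letter F, giving F#.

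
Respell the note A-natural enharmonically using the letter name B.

Bbb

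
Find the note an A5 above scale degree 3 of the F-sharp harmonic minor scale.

E#

Scale degree 3 of F# harmonic minor is A.
An augmented fifth (8 semitones) above A lands on the letter E, giving E#.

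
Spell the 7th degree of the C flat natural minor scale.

The Cb natural minor scale runs Cb Db Ebb Fb Gb Abb Bbb.
Degree 7 is Bbb.

Bbb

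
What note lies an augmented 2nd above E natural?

F##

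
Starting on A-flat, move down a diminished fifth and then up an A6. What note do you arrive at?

A diminished fifth down from Ab is D (letter D, 6 semitones down).
An augmented sixth up from D is B# (letter B, 10 semitones up).

B#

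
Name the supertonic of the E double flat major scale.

Degree 2 takes the letter 1 step above E, which is F.
In major, degree 2 sits 2 semitones above the tonic. Ebb + 2 semitones is pitch class 4, spelled on F as Fb.

Fb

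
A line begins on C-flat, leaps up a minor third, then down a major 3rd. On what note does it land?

Cbb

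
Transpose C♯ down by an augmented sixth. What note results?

Eb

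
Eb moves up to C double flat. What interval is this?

diminished sixth

The letter names run E→C, a span of 5 letter steps, so the interval is some kind of sixth.
Eb to Cbb is 7 semitones. A major sixth is 9, so 7 makes it diminished.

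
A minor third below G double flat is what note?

Ebb

A third below G lands on the letter E.
A minor third spans 3 semitones, so Gbb moves to pitch class 2. On the letter E that is Ebb.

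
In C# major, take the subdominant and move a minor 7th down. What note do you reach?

G#

The subdominant of C# major is F#.
A minor seventh (10 semitones) below F# lands on the letter G, giving G#.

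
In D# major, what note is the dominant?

The D# major scale runs D# E# F## G# A# B# C##.
Degree 5 is A#.

A#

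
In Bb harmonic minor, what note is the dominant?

The Bb harmonic minor scale runs Bb C Db Eb F Gb A.
Degree 5 is F.

F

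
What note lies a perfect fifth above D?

A fifth above D lands on the letter A.
A perfect fifth spans 7 semitones, so D moves to pitch class 9. On the letter A that is A.

A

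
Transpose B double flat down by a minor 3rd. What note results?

Gb

A third below B lands on the letter G.
A minor third spans 3 semitones, so Bbb moves to pitch class 6. On the letter G that is Gb.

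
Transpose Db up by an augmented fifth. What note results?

A

A fifth above D lands on the letter A.
An augmented fifth spans 8 semitones, so Db moves to pitch class 9. On the letter A that is A.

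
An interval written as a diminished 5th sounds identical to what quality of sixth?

doubly diminished

A diminished fifth spans 6 semitones.
A sixth spanning 6 semitones is doubly diminished (the major sixth is 9).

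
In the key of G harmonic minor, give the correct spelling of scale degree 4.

Degree 4 takes the letter 3 steps above G, which is C.
In harmonic minor, degree 4 sits 5 semitones above the tonic. G + 5 semitones is pitch class 0, spelled on C as C.

C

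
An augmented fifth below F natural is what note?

A fifth below F lands on the letter B.
An augmented fifth spans 8 semitones, so F moves to pitch class 9. On the letter B that is Bbb.

Bbb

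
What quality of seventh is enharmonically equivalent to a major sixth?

diminished

A major sixth spans 9 semitones.
A seventh spanning 9 semitones is diminished (the major seventh is 11).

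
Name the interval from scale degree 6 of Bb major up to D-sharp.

augmented fifth

Scale degree 6 of Bb major is G.
G up to D#: letters G→D make it a fifth; 8 semitones makes it augmented.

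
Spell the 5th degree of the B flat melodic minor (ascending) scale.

F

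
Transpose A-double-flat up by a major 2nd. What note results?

Bbb

A second above A lands on the letter B.
A major second spans 2 semitones, so Abb moves to pitch class 9. On the letter B that is Bbb.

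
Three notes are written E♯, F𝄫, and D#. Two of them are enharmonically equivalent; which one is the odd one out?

E#

In 12-tone equal temperament, enharmonic equivalents share a pitch class. E# is pitch class 5; Fbb is pitch class 3; D# is pitch class 3.
Fbb and D# share pitch class 3, while E# is pitch class 5.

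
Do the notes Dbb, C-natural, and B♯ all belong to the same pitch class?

Dbb = pitch class 0 and C = pitch class 0 and B# = pitch class 0 — the same pitch class, so they are enharmonic equivalents.

Yes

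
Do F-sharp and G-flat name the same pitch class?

F# is pitch class 6; Gb is pitch class 6.
All spellings map to pitch class 6, so they are enharmonically equivalent.

Yes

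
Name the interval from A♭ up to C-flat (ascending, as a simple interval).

minor third

Counting letters A–B–C gives a third.
Ab→Cb = 3 semitones, 1 narrower than the major third (4), so minor.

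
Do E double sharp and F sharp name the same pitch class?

E## = pitch class 6 and F# = pitch class 6 — the same pitch class, so they are enharmonic equivalents.

Yes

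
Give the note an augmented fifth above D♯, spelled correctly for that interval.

D up a perfect fifth is A, so the target letter is A.
From D#, an augmented fifth is 8 semitones up: A##.

A##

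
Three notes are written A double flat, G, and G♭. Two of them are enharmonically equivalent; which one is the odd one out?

In 12-tone equal temperament, enharmonic equivalents share a pitch class. Abb is pitch class 7; G is pitch class 7; Gb is pitch class 6.
Abb and G share pitch class 7, while Gb is pitch class 6.

Gb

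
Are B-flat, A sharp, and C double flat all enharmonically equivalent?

Yes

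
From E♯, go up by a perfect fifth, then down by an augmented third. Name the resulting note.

G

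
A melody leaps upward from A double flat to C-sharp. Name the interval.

doubly augmented third

Counting letters A–B–C gives a third.
Abb→C# = 6 semitones, 2 wider than the major third (4), so doubly augmented.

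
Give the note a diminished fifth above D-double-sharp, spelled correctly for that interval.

D up a perfect fifth is A, so the target letter is A.
From D##, a diminished fifth is 6 semitones up: A#.

A#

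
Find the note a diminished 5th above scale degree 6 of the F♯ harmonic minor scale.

Scale degree 6 of F# harmonic minor is D.
A diminished fifth (6 semitones) above D lands on the letter A, giving Ab.

Ab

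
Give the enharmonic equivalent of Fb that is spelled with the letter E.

Plain E sits at the same pitch as Fb, so on the letter E the same pitch needs a natural: E.

E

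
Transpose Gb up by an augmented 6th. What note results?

E

G up a major sixth is E, so the target letter is E.
From Gb, an augmented sixth is 10 semitones up: E.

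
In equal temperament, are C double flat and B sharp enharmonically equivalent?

No

Two spellings are enharmonically equivalent only if they share a pitch class.
Here Cbb → 10, B# → 0; 0 ≠ 10, so they are not.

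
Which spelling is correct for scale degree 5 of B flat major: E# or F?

F

Each scale degree takes a distinct letter name. Degree 5 of a scale on B must use the letter F.
F and E# are enharmonically the same pitch, but only F uses the letter F, so it is the correct spelling here.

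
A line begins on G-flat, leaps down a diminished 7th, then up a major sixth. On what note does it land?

A diminished seventh down from Gb is A (letter A, 9 semitones down).
A major sixth up from A is F# (letter F, 9 semitones up).

F#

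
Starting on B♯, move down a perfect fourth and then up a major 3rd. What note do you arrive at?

A perfect fourth down from B# is F## (letter F, 5 semitones down).
A major third up from F## is A## (letter A, 4 semitones up).

A##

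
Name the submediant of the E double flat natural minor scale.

The Ebb natural minor scale runs Ebb Fb Gbb Abb Bbb Cbb Dbb.
Degree 6 is Cbb.

Cbb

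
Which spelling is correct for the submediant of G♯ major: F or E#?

Each scale degree takes a distinct letter name. Degree 6 of a scale on G must use the letter E.
E# and F are enharmonically the same pitch, but only E# uses the letter E, so it is the correct spelling here.

E#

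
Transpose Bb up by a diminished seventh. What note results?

B up a major seventh is A#, so the target letter is A.
From Bb, a diminished seventh is 9 semitones up: Abb.

Abb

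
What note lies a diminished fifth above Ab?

A up a perfect fifth is E, so the target letter is E.
From Ab, a diminished fifth is 6 semitones up: Ebb.

Ebb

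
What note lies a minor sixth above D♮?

Bb

A sixth above D lands on the letter B.
A minor sixth spans 8 semitones, so D moves to pitch class 10. On the letter B that is Bb.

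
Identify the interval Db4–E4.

augmented second

The letter names run D→E, a span of 1 letter step, so the interval is some kind of second.
Db to E is 3 semitones. A major second is 2, so 3 makes it augmented.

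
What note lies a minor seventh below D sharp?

A seventh below D lands on the letter E.
A minor seventh spans 10 semitones, so D# moves to pitch class 5. On the letter E that is E#.

E#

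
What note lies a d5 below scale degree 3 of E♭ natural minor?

Scale degree 3 of Eb natural minor is Gb.
A diminished fifth (6 semitones) below Gb lands on the letter C, giving C.

C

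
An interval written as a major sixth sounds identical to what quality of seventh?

diminished

A major sixth spans 9 semitones.
A seventh spanning 9 semitones is diminished (the major seventh is 11).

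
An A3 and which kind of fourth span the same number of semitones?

An augmented third spans 5 semitones.
A fourth spanning 5 semitones is perfect (the perfect fourth is 5).

perfect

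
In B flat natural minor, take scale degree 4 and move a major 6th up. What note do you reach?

Scale degree 4 of Bb natural minor is Eb.
A major sixth (9 semitones) above Eb lands on the letter C, giving C.

C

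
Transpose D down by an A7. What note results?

A seventh below D lands on the letter E.
An augmented seventh spans 12 semitones, so D moves to pitch class 2. On the letter E that is Ebb.

Ebb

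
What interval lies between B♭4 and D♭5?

The letter names run B→D, a span of 2 letter steps, so the interval is some kind of third.
Bb to Db is 3 semitones. A major third is 4, so 3 makes it minor.

minor third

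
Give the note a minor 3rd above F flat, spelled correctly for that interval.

Abb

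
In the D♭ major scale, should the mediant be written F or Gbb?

Each scale degree takes a distinct letter name. Degree 3 of a scale on D must use the letter F.
F and Gbb are enharmonically the same pitch, but only F uses the letter F, so it is the correct spelling here.

F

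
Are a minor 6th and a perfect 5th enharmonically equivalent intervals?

No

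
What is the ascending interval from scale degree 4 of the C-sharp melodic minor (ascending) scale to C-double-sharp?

augmented fifth

Scale degree 4 of C# melodic minor (ascending) is F#.
F# up to C##: letters F→C make it a fifth; 8 semitones makes it augmented.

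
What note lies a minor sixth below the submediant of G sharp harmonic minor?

The submediant of G# harmonic minor is E.
A minor sixth (8 semitones) below E lands on the letter G, giving G#.

G#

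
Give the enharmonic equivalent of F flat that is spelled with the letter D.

D##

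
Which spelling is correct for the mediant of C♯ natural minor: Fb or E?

Each scale degree takes a distinct letter name. Degree 3 of a scale on C must use the letter E.
E and Fb are enharmonically the same pitch, but only E uses the letter E, so it is the correct spelling here.

E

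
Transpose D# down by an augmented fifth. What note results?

A fifth below D lands on the letter G.
An augmented fifth spans 8 semitones, so D# moves to pitch class 7. On the letter G that is G.

G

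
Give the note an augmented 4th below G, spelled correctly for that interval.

Db

A fourth below G lands on the letter D.
An augmented fourth spans 6 semitones, so G moves to pitch class 1. On the letter D that is Db.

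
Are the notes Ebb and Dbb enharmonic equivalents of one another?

No

Ebb is pitch class 2; Dbb is pitch class 0.
The pitch classes differ (2 vs. 0), so they are not enharmonic equivalents.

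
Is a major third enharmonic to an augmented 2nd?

A major third spans 4 semitones; an augmented second spans 3.
The spans differ, so they are not enharmonic equivalents.

No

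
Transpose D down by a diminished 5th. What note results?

G#

A fifth below D lands on the letter G.
A diminished fifth spans 6 semitones, so D moves to pitch class 8. On the letter G that is G#.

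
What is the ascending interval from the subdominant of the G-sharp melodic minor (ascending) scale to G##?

The subdominant of G# melodic minor (ascending) is C#.
C# up to G##: letters C→G make it a fifth; 8 semitones makes it augmented.

augmented fifth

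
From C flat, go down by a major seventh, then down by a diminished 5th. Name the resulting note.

A major seventh down from Cb is Dbb (letter D, 11 semitones down).
A diminished fifth down from Dbb is Gb (letter G, 6 semitones down).

Gb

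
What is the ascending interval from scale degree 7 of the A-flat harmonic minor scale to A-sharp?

augmented second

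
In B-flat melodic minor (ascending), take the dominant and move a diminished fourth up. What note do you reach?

The dominant of Bb melodic minor (ascending) is F.
A diminished fourth (4 semitones) above F lands on the letter B, giving Bbb.

Bbb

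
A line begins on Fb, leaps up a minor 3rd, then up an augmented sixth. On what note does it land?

A minor third up from Fb is Abb (letter A, 3 semitones up).
An augmented sixth up from Abb is F (letter F, 10 semitones up).

F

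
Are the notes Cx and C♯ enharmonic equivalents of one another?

C## is pitch class 2; C# is pitch class 1.
The pitch classes differ (2 vs. 1), so they are not enharmonic equivalents.

No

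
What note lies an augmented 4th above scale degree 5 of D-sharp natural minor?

Scale degree 5 of D# natural minor is A#.
An augmented fourth (6 semitones) above A# lands on the letter D, giving D##.

D##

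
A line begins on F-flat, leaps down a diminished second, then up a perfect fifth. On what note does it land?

B

A diminished second down from Fb is E (letter E, 0 semitones down).
A perfect fifth up from E is B (letter B, 7 semitones up).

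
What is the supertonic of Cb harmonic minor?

Degree 2 takes the letter 1 step above C, which is D.
In harmonic minor, degree 2 sits 2 semitones above the tonic. Cb + 2 semitones is pitch class 1, spelled on D as Db.

Db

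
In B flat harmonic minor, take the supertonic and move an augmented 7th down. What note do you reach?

The supertonic of Bb harmonic minor is C.
An augmented seventh (12 semitones) below C lands on the letter D, giving Dbb.

Dbb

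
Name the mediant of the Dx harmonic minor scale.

F##

Degree 3 takes the letter 2 steps above D, which is F.
In harmonic minor, degree 3 sits 3 semitones above the tonic. D## + 3 semitones is pitch class 7, spelled on F as F##.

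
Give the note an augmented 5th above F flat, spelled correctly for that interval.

C

A fifth above F lands on the letter C.
An augmented fifth spans 8 semitones, so Fb moves to pitch class 0. On the letter C that is C.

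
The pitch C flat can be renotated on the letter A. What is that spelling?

Plain A sits 2 semitones below Cb, so on the letter A the same pitch needs a double sharp: A##.

A##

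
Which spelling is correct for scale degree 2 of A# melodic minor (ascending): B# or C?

Each scale degree takes a distinct letter name. Degree 2 of a scale on A must use the letter B.
B# and C are enharmonically the same pitch, but only B# uses the letter B, so it is the correct spelling here.

B#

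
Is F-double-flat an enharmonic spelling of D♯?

Yes

Fbb is pitch class 3; D# is pitch class 3.
All spellings map to pitch class 3, so they are enharmonically equivalent.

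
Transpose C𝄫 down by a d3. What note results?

Ab

C down a major third is Ab, so the target letter is A.
From Cbb, a diminished third is 2 semitones down: Ab.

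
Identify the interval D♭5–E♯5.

Counting letters D–E gives a second.
Db→E# = 4 semitones, 2 wider than the major second (2), so doubly augmented.

doubly augmented second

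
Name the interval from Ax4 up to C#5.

diminished third

The letter names run A→C, a span of 2 letter steps, so the interval is some kind of third.
A## to C# is 2 semitones. A major third is 4, so 2 makes it diminished.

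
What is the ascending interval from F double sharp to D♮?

The letter names run F→D, a span of 5 letter steps, so the interval is some kind of sixth.
F## to D is 7 semitones. A major sixth is 9, so 7 makes it diminished.

diminished sixth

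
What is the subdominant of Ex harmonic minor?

Degree 4 takes the letter 3 steps above E, which is A.
In harmonic minor, degree 4 sits 5 semitones above the tonic. E## + 5 semitones is pitch class 11, spelled on A as A##.

A##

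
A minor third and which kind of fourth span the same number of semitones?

A minor third spans 3 semitones.
A fourth spanning 3 semitones is doubly diminished (the perfect fourth is 5).

doubly diminished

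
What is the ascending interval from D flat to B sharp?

The letter names run D→B, a span of 5 letter steps, so the interval is some kind of sixth.
Db to B# is 11 semitones. A major sixth is 9, so 11 makes it doubly augmented.

doubly augmented sixth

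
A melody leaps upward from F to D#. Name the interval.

The letter names run F→D, a span of 5 letter steps, so the interval is some kind of sixth.
F to D# is 10 semitones. A major sixth is 9, so 10 makes it augmented.

augmented sixth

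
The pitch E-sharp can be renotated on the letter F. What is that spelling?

F

E# is pitch class 5. The letter F alone is pitch class 5.
Pitch class 5 on F needs no accidental: F.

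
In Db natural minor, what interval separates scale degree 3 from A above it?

Scale degree 3 of Db natural minor is Fb.
Fb up to A: letters F→A make it a third; 5 semitones makes it augmented.

augmented third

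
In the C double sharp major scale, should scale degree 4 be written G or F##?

F##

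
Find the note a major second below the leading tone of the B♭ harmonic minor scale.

The leading tone of Bb harmonic minor is A.
A major second (2 semitones) below A lands on the letter G, giving G.

G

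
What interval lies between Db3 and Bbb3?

minor sixth

The letter names run D→B, a span of 5 letter steps, so the interval is some kind of sixth.
Db to Bbb is 8 semitones. A major sixth is 9, so 8 makes it minor.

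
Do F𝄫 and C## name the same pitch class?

Fbb is pitch class 3; C## is pitch class 2.
The pitch classes differ (3 vs. 2), so they are not enharmonic equivalents.

No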